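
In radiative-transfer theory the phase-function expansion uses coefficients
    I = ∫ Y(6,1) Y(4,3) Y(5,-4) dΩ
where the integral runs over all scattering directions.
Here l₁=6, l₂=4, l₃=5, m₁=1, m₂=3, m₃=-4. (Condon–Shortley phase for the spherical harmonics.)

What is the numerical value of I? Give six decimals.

l₁+l₂+l₃=15 is odd: 3j(l;000)=0 ⇒ I=0

0.000000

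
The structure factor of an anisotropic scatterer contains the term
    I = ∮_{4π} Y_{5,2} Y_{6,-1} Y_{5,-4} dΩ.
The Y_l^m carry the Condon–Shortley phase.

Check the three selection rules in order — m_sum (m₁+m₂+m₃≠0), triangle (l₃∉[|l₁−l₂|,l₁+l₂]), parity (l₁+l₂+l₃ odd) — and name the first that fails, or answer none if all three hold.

azimuthal sum: 2 − 1 − 4 = -3  ✗
1 ≤ 5 ≤ 11 (triangle on l)
L = 5 + 6 + 5 = 16 (even)

m_sum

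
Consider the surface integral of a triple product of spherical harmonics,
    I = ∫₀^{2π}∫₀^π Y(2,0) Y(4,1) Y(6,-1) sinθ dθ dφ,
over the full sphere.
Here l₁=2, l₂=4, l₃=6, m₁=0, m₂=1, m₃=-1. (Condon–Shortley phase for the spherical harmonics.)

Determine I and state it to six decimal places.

Checks pass: Σm=0; 12 even; l₃=6∈[2,6].
(2·2+1)(2·4+1)(2·6+1) = 585
Δ: 0! 4! 8! / 13! → 1/6435
sum: t=0:+1/2304 = 1/2304
3j²(2 4 6; 0 0 0) = Δ·Π!·Σ² = 5/143  (sign +1)
sum: t=0:+1/2880 = 1/2880
3j²(2 4 6; 0 1 -1) = Δ·Π!·Σ² = 14/429  (sign -1)
combine: 4πI² = 585·5/143·14/429 = 1050/1573
take √, sign -1: I = -0.23047581

-0.230476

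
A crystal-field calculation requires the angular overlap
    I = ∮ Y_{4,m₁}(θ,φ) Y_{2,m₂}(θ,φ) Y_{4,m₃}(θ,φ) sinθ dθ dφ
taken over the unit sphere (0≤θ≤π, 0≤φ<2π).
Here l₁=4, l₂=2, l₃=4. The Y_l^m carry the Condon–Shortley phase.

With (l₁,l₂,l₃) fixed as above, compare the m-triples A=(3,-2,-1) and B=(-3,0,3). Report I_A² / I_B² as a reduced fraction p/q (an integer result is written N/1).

54/7

Same 4,2,4: normalisation and zero-m 3j drop out of the ratio.
A: Δ: 2! 6! 2! / 11! → 1/13860; sum: t=0:+1/480 = 1/480; 3j²(4 2 4; 3 -2 -1) = Δ·Π!·Σ² = 3/110  (sign -1)
B: Δ: 2! 6! 2! / 11! → 1/13860; sum: t=1:−1/720 t=2:+1/480 = 1/1440; 3j²(4 2 4; -3 0 3) = Δ·Π!·Σ² = 7/1980  (sign -1)
I_A²/I_B² = (3/110)/(7/1980) = 54/7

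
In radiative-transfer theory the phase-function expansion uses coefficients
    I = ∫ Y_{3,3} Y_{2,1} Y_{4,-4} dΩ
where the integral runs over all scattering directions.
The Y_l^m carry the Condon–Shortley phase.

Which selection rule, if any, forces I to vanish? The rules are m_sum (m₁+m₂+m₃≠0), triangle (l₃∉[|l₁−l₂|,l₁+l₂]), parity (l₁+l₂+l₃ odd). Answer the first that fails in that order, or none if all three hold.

m₁+m₂+m₃ = 3 + 1 − 4 = 0  ✓
triangle: |3−2|=1 ≤ l₃=4 ≤ 3+2=5  ✓
parity: l₁+l₂+l₃ = 9 is odd  ✗

parity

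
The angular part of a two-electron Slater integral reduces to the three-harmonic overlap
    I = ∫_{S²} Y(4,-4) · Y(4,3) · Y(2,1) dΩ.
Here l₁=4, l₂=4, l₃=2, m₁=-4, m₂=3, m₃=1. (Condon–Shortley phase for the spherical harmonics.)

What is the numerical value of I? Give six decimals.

Checks pass: Σm=0; 10 even; l₃=2∈[0,8].
(2·4+1)(2·4+1)(2·2+1) = 405
Δ: 6! 2! 2! / 11! → 1/13860
sum: t=2:+1/192 t=3:−1/36 t=4:+1/192 = -5/288
3j²(4 4 2; 0 0 0) = Δ·Π!·Σ² = 20/693  (sign -1)
sum: t=6:+1/1440 = 1/1440
3j²(4 4 2; -4 3 1) = Δ·Π!·Σ² = 7/165  (sign -1)
combine: 4πI² = 405·20/693·7/165 = 60/121
take √, sign +1: I = 0.19864517

0.198645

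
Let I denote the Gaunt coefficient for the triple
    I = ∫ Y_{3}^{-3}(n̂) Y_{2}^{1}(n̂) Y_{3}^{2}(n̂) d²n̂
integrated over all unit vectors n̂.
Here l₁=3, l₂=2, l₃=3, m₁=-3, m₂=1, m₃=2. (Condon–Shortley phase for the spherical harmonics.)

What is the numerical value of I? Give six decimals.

-0.210261

Rules hold: Σm=0, L=8 even, 1≤3≤5.
N = 7·5·7 = 245
Δ = 2!·4!·2!/9! = 1/3780
Racah Σ t=0..2: t=0:+1/24 t=1:−1/4 t=2:+1/24 = -1/6
⇒ 3j(3 2 3; 0 0 0)² = 4/105, sgn +1
Racah Σ t=2..2: t=2:+1/48 = 1/48
⇒ 3j(3 2 3; -3 1 2)² = 5/84, sgn -1
4πI² = N·(3j₀)²·(3jₘ)² = 5/9
I = -1·√(0.555556/4π) = -0.21026104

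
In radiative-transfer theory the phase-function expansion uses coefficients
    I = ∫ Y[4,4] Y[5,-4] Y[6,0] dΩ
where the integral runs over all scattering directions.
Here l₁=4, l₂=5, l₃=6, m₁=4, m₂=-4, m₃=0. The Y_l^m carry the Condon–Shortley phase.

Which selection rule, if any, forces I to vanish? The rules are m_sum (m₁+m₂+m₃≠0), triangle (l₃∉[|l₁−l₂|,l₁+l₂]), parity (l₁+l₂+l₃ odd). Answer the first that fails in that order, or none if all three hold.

Σmᵢ = 0  ✓
l₃∈[|l₁−l₂|,l₁+l₂]=[1,9], have l₃=6  ✓
Σlᵢ = 15 ⇒ odd  ✗

parity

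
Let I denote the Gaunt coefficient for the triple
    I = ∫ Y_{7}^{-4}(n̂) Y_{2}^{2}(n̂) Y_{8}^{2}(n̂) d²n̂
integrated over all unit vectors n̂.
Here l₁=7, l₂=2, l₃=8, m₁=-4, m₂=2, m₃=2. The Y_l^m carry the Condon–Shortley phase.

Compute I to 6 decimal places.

0.000000

Σlᵢ=17 odd — θ-integrand is odd under cosθ→−cosθ; I=0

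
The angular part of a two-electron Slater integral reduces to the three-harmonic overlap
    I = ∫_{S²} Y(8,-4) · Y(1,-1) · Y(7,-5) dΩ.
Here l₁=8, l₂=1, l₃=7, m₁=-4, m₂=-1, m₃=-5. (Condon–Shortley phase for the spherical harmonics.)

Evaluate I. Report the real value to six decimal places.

Σmᵢ = -10 ≠ 0, so the φ-integral vanishes; I = 0

0.000000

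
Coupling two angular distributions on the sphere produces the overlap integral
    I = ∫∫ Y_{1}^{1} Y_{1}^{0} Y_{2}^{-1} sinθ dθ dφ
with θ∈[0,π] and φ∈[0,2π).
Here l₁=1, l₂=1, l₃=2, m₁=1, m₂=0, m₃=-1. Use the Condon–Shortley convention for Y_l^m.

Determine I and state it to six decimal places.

Checks pass: Σm=0; 4 even; l₃=2∈[0,2].
(2·1+1)(2·1+1)(2·2+1) = 45
Δ: 0! 2! 2! / 5! → 1/30
sum: t=0:+1/1 = 1/1
3j²(1 1 2; 0 0 0) = Δ·Π!·Σ² = 2/15  (sign +1)
sum: t=0:+1/2 = 1/2
3j²(1 1 2; 1 0 -1) = Δ·Π!·Σ² = 1/10  (sign -1)
combine: 4πI² = 45·2/15·1/10 = 3/5
take √, sign -1: I = -0.21850969

-0.218510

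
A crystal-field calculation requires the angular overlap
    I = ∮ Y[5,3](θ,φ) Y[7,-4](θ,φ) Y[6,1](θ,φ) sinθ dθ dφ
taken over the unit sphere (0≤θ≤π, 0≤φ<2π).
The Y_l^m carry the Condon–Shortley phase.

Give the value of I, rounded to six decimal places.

-0.099902

Checks pass: Σm=0; 18 even; l₃=6∈[2,12].
(2·5+1)(2·7+1)(2·6+1) = 2145
Δ: 6! 4! 8! / 19! → 1/174594420
sum: t=1:−1/4147200 t=2:+1/207360 t=3:−1/82944 t=4:+1/207360 t=5:−1/4147200 = -1/345600
3j²(5 7 6; 0 0 0) = Δ·Π!·Σ² = 420/46189  (sign -1)
sum: t=0:+1/2073600 t=1:−1/1036800 t=2:+1/5806080 = -1/3225600
3j²(5 7 6; 3 -4 1) = Δ·Π!·Σ² = 27/4199  (sign +1)
combine: 4πI² = 2145·420/46189·27/4199 = 170100/1356277
take √, sign -1: I = -0.09990173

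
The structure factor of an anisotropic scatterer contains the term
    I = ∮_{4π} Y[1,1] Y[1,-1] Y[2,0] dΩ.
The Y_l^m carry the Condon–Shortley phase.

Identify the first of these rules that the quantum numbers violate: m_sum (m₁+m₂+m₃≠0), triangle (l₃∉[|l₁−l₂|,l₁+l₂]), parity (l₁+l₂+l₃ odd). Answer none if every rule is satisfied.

none

azimuthal sum: 1 − 1 + 0 = 0  ✓
0 ≤ 2 ≤ 2 (triangle on l)  ✓
L = 1 + 1 + 2 = 4 (even)  ✓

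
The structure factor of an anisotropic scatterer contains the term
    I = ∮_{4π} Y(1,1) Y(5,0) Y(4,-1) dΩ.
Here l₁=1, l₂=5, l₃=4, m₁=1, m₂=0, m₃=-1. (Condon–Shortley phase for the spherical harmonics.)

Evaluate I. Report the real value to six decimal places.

0.155288

Rules hold: Σm=0, L=10 even, 4≤4≤6.
N = 3·11·9 = 297
Δ = 2!·0!·8!/11! = 1/495
Racah Σ t=1..1: t=1:−1/576 = -1/576
⇒ 3j(1 5 4; 0 0 0)² = 5/99, sgn -1
Racah Σ t=0..0: t=0:+1/1440 = 1/1440
⇒ 3j(1 5 4; 1 0 -1)² = 2/99, sgn -1
4πI² = N·(3j₀)²·(3jₘ)² = 10/33
I = +1·√(0.30303/4π) = 0.15528807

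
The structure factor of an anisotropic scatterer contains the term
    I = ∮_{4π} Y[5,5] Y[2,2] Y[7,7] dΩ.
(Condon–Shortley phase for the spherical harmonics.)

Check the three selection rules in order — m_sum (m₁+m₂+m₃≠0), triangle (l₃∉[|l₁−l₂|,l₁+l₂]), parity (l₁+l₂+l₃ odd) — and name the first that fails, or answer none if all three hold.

Σmᵢ = 14  ✗
l₃∈[|l₁−l₂|,l₁+l₂]=[3,7], have l₃=7
Σlᵢ = 14 ⇒ even

m_sum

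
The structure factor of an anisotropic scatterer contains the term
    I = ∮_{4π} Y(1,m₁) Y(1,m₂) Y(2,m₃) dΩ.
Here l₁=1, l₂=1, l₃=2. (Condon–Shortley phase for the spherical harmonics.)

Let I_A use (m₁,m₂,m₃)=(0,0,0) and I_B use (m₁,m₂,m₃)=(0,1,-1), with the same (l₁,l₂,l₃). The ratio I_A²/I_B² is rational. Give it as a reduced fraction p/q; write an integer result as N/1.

Same 1,1,2: normalisation and zero-m 3j drop out of the ratio.
A: Δ: 0! 2! 2! / 5! → 1/30; sum: t=0:+1/1 = 1/1; 3j²(1 1 2; 0 0 0) = Δ·Π!·Σ² = 2/15  (sign +1)
B: Δ: 0! 2! 2! / 5! → 1/30; sum: t=0:+1/2 = 1/2; 3j²(1 1 2; 0 1 -1) = Δ·Π!·Σ² = 1/10  (sign -1)
I_A²/I_B² = (2/15)/(1/10) = 4/3

4/3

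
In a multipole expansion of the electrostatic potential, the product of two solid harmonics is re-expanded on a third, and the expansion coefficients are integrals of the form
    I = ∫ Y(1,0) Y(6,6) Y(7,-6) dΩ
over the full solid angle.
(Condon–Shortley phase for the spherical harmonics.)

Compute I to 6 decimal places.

0.126157

Checks pass: Σm=0; 14 even; l₃=7∈[5,7].
(2·1+1)(2·6+1)(2·7+1) = 585
Δ: 0! 2! 12! / 15! → 1/1365
sum: t=0:+1/518400 = 1/518400
3j²(1 6 7; 0 0 0) = Δ·Π!·Σ² = 7/195  (sign -1)
sum: t=0:+1/479001600 = 1/479001600
3j²(1 6 7; 0 6 -6) = Δ·Π!·Σ² = 1/105  (sign -1)
combine: 4πI² = 585·7/195·1/105 = 1/5
take √, sign +1: I = 0.12615663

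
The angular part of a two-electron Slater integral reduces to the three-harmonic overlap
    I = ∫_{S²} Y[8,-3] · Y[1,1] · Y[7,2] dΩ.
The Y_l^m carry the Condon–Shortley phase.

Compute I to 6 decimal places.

-0.226917

Checks pass: Σm=0; 16 even; l₃=7∈[7,9].
(2·8+1)(2·1+1)(2·7+1) = 765
Δ: 2! 14! 0! / 17! → 1/2040
sum: t=1:−1/25401600 = -1/25401600
3j²(8 1 7; 0 0 0) = Δ·Π!·Σ² = 8/255  (sign +1)
sum: t=2:+1/87091200 = 1/87091200
3j²(8 1 7; -3 1 2) = Δ·Π!·Σ² = 11/408  (sign -1)
combine: 4πI² = 765·8/255·11/408 = 11/17
take √, sign -1: I = -0.22691696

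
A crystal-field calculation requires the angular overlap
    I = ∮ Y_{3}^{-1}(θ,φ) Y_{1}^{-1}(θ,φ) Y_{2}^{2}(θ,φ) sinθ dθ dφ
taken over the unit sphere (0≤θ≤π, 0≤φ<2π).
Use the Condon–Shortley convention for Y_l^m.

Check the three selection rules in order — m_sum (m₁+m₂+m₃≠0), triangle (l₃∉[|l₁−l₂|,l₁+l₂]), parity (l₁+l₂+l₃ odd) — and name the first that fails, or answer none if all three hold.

none

Σmᵢ = 0  ✓
l₃∈[|l₁−l₂|,l₁+l₂]=[2,4], have l₃=2  ✓
Σlᵢ = 6 ⇒ even  ✓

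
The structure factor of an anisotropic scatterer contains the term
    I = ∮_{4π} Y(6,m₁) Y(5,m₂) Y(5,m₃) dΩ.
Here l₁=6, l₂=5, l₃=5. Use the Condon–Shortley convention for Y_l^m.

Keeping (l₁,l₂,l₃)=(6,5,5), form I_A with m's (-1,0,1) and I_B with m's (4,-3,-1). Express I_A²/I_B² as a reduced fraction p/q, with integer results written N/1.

Same 6,5,5: normalisation and zero-m 3j drop out of the ratio.
A: Δ: 6! 6! 4! / 17! → 1/28588560; sum: t=1:−1/2073600 t=2:+1/34560 t=3:−1/6912 t=4:+1/10368 t=5:−1/138240 = -7/259200; 3j²(6 5 5; -1 0 1) = Δ·Π!·Σ² = 28/7293  (sign -1)
B: Δ: 6! 6! 4! / 17! → 1/28588560; sum: t=0:+1/138240 t=1:−1/86400 t=2:+1/829440 = -13/4147200; 3j²(6 5 5; 4 -3 -1) = Δ·Π!·Σ² = 13/3740  (sign -1)
I_A²/I_B² = (28/7293)/(13/3740) = 560/507

560/507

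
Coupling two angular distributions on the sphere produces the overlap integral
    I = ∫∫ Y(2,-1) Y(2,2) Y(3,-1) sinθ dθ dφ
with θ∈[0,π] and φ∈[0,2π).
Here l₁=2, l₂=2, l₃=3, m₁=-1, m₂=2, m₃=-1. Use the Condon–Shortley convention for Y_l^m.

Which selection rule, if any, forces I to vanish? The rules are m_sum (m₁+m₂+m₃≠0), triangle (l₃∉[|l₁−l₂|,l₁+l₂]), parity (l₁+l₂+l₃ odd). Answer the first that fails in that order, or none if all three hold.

Σmᵢ = 0  ✓
l₃∈[|l₁−l₂|,l₁+l₂]=[0,4], have l₃=3  ✓
Σlᵢ = 7 ⇒ odd  ✗

parity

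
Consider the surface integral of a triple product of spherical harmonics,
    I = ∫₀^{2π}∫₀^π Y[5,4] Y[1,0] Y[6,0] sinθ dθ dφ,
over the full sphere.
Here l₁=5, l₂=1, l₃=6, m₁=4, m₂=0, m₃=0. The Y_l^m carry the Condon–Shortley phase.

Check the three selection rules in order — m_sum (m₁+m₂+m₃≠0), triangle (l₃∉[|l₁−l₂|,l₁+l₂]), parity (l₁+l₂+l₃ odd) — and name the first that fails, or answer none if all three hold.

m_sum

azimuthal sum: 4 + 0 + 0 = 4  ✗
4 ≤ 6 ≤ 6 (triangle on l)
L = 5 + 1 + 6 = 12 (even)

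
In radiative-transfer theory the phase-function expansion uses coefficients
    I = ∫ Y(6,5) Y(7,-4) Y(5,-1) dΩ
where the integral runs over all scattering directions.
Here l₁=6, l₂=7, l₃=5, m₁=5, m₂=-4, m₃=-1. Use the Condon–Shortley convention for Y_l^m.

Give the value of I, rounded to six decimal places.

Checks pass: Σm=0; 18 even; l₃=5∈[1,13].
(2·6+1)(2·7+1)(2·5+1) = 2145
Δ: 8! 4! 6! / 19! → 1/174594420
sum: t=2:+1/4147200 t=3:−1/207360 t=4:+1/82944 t=5:−1/207360 t=6:+1/4147200 = 1/345600
3j²(6 7 5; 0 0 0) = Δ·Π!·Σ² = 420/46189  (sign -1)
sum: t=0:+1/8709120 t=1:−1/5806080 = -1/17418240
3j²(6 7 5; 5 -4 -1) = Δ·Π!·Σ² = 275/88179  (sign -1)
combine: 4πI² = 2145·420/46189·275/88179 = 82500/1356277
take √, sign +1: I = 0.06957414

0.069574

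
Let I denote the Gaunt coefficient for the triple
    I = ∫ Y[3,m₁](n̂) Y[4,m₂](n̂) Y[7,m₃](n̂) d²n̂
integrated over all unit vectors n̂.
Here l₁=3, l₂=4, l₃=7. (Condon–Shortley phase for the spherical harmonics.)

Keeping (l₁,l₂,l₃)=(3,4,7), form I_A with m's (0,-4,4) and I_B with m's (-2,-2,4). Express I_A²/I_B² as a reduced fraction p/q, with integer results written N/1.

Shared (l₁,l₂,l₃)=(3,4,7): N and (l;000)² cancel in I_A²/I_B².
A: Δ = 0!·6!·8!/15! = 1/45045; Racah Σ t=0..0: t=0:+1/1451520 = 1/1451520; ⇒ 3j(3 4 7; 0 -4 4)² = 1/273, sgn -1
B: Δ = 0!·6!·8!/15! = 1/45045; Racah Σ t=0..0: t=0:+1/172800 = 1/172800; ⇒ 3j(3 4 7; -2 -2 4)² = 2/65, sgn -1
I_A²/I_B² = (1/273)/(2/65) = 5/42

5/42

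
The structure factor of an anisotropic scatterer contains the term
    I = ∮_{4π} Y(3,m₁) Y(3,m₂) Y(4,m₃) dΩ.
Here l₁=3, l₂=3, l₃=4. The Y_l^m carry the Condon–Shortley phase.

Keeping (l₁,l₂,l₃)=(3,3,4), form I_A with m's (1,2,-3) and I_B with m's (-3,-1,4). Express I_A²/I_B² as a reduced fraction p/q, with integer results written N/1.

l's match ⇒ only the (l;m) 3-j factors differ between A and B.
A: triangle coeff Δ(3,3,4) = 1/34650; Σ_t [1,2]: t=1:−1/144 t=2:+1/288 = -1/288; (3j)²=1/99 [(3 3 4; 1 2 -3)], sign=+1
B: triangle coeff Δ(3,3,4) = 1/34650; Σ_t [2,2]: t=2:+1/1152 = 1/1152; (3j)²=1/33 [(3 3 4; -3 -1 4)], sign=+1
I_A²/I_B² = (1/99)/(1/33) = 1/3

1/3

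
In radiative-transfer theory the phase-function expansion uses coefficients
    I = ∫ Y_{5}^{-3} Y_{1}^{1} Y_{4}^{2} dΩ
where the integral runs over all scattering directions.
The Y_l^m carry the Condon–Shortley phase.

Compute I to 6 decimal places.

m-sum 0 ✓  L=10 even ✓  4≤4≤6 ✓
Π(2lᵢ+1) = 11×3×9 = 297
triangle coeff Δ(5,1,4) = 1/495
Σ_t [1,1]: t=1:−1/576 = -1/576
(3j)²=5/99 [(5 1 4; 0 0 0)], sign=-1
Σ_t [2,2]: t=2:+1/2880 = 1/2880
(3j)²=28/495 [(5 1 4; -3 1 2)], sign=+1
⇒ 4πI² = 28/33
I = (-1)√(28/33/(4π)) = -0.25984664

-0.259847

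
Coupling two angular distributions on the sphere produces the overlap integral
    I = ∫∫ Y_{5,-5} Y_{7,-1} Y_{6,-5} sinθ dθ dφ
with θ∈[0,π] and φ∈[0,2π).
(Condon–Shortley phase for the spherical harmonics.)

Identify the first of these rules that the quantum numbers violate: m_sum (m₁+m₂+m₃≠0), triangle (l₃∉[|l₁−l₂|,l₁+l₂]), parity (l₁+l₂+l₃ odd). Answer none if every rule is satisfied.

m_sum

azimuthal sum: -5 − 1 − 5 = -11  ✗
2 ≤ 6 ≤ 12 (triangle on l)
L = 5 + 7 + 6 = 18 (even)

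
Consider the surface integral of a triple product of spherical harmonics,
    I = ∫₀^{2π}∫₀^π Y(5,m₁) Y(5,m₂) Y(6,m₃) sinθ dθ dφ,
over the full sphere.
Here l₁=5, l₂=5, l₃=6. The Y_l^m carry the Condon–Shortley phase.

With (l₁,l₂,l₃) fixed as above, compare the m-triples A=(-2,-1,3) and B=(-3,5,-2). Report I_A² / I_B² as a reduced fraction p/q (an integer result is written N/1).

9/35

l's match ⇒ only the (l;m) 3-j factors differ between A and B.
A: triangle coeff Δ(5,5,6) = 1/28588560; Σ_t [1,4]: t=1:−1/155520 t=2:+1/23040 t=3:−1/34560 t=4:+1/622080 = 1/103680; (3j)²=9/2431 [(5 5 6; -2 -1 3)], sign=-1
B: triangle coeff Δ(5,5,6) = 1/28588560; Σ_t [4,4]: t=4:+1/829440 = 1/829440; (3j)²=35/2431 [(5 5 6; -3 5 -2)], sign=+1
I_A²/I_B² = (9/2431)/(35/2431) = 9/35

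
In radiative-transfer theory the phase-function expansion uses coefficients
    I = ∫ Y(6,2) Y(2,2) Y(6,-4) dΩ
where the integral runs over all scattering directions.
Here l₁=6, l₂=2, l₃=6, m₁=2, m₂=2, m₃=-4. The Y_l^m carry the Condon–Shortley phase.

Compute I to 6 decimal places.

-0.153870

Checks pass: Σm=0; 14 even; l₃=6∈[4,8].
(2·6+1)(2·2+1)(2·6+1) = 845
Δ: 2! 10! 2! / 15! → 1/90090
sum: t=0:+1/69120 t=1:−1/14400 t=2:+1/69120 = -7/172800
3j²(6 2 6; 0 0 0) = Δ·Π!·Σ² = 14/715  (sign -1)
sum: t=2:+1/322560 = 1/322560
3j²(6 2 6; 2 2 -4) = Δ·Π!·Σ² = 18/1001  (sign +1)
combine: 4πI² = 845·14/715·18/1001 = 36/121
take √, sign -1: I = -0.15386989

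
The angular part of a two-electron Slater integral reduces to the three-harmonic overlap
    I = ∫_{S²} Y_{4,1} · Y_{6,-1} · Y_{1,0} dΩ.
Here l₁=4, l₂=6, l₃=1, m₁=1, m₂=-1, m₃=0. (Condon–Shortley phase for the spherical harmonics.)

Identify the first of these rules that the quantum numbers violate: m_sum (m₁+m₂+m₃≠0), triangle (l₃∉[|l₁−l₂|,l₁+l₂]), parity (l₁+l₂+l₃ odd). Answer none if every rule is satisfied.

azimuthal sum: 1 − 1 + 0 = 0  ✓
2 ≤ 1 ≤ 10 (triangle on l)  ✗
L = 4 + 6 + 1 = 11 (odd)

triangle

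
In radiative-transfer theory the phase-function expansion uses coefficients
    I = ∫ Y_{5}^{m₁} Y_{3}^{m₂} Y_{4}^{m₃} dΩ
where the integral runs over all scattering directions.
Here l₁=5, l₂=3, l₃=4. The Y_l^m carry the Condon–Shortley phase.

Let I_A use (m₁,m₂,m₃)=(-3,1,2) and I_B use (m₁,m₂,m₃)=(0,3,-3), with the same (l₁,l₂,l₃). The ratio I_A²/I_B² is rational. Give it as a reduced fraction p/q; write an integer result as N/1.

54/25

Same 5,3,4: normalisation and zero-m 3j drop out of the ratio.
A: Δ: 4! 6! 2! / 13! → 1/180180; sum: t=2:+1/5760 t=3:−1/720 t=4:+1/2304 = -1/1280; 3j²(5 3 4; -3 1 2) = Δ·Π!·Σ² = 27/1430  (sign -1)
B: Δ: 4! 6! 2! / 13! → 1/180180; sum: t=4:+1/5760 = 1/5760; 3j²(5 3 4; 0 3 -3) = Δ·Π!·Σ² = 5/572  (sign -1)
I_A²/I_B² = (27/1430)/(5/572) = 54/25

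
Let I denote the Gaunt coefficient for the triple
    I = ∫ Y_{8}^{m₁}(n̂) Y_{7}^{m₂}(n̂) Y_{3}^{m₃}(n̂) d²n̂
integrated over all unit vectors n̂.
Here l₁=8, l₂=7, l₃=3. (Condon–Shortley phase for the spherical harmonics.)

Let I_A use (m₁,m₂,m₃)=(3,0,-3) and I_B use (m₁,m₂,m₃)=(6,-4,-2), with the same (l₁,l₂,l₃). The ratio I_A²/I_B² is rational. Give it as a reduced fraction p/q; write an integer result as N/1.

l's match ⇒ only the (l;m) 3-j factors differ between A and B.
A: triangle coeff Δ(8,7,3) = 1/5290740; Σ_t [5,5]: t=5:−1/29030400 = -1/29030400; (3j)²=165/8398 [(8 7 3; 3 0 -3)], sign=-1
B: triangle coeff Δ(8,7,3) = 1/5290740; Σ_t [1,2]: t=1:−1/479001600 t=2:+1/174182400 = 1/273715200; (3j)²=49/3876 [(8 7 3; 6 -4 -2)], sign=-1
I_A²/I_B² = (165/8398)/(49/3876) = 990/637

990/637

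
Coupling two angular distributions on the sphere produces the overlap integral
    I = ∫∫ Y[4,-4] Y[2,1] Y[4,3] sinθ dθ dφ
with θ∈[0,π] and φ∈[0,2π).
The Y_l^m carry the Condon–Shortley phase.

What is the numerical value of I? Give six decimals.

m-sum 0 ✓  L=10 even ✓  2≤4≤6 ✓
Π(2lᵢ+1) = 9×5×9 = 405
triangle coeff Δ(4,2,4) = 1/13860
Σ_t [0,2]: t=0:+1/192 t=1:−1/36 t=2:+1/192 = -5/288
(3j)²=20/693 [(4 2 4; 0 0 0)], sign=-1
Σ_t [2,2]: t=2:+1/1440 = 1/1440
(3j)²=7/165 [(4 2 4; -4 1 3)], sign=-1
⇒ 4πI² = 60/121
I = (+1)√(60/121/(4π)) = 0.19864517

0.198645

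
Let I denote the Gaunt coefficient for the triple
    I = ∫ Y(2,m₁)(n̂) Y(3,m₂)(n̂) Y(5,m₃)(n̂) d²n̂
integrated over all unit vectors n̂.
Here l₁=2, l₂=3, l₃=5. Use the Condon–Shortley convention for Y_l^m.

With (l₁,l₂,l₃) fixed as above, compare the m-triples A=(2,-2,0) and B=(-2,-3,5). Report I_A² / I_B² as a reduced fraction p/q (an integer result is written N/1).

l's match ⇒ only the (l;m) 3-j factors differ between A and B.
A: triangle coeff Δ(2,3,5) = 1/2310; Σ_t [0,0]: t=0:+1/2880 = 1/2880; (3j)²=1/462 [(2 3 5; 2 -2 0)], sign=-1
B: triangle coeff Δ(2,3,5) = 1/2310; Σ_t [0,0]: t=0:+1/17280 = 1/17280; (3j)²=1/11 [(2 3 5; -2 -3 5)], sign=+1
I_A²/I_B² = (1/462)/(1/11) = 1/42

1/42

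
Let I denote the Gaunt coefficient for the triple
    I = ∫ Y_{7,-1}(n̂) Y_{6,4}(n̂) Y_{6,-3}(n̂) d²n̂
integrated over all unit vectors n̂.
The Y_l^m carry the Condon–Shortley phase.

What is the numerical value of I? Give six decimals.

0.000000

l₁+l₂+l₃=19 is odd: 3j(l;000)=0 ⇒ I=0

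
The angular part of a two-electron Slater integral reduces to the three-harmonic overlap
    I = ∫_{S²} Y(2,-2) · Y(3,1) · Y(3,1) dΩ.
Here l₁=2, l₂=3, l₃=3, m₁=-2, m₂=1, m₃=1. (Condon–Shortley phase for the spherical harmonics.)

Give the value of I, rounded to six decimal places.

0.206013

Rules hold: Σm=0, L=8 even, 1≤3≤5.
N = 5·7·7 = 245
Δ = 2!·2!·4!/9! = 1/3780
Racah Σ t=0..2: t=0:+1/24 t=1:−1/4 t=2:+1/24 = -1/6
⇒ 3j(2 3 3; 0 0 0)² = 4/105, sgn +1
Racah Σ t=2..2: t=2:+1/16 = 1/16
⇒ 3j(2 3 3; -2 1 1)² = 2/35, sgn +1
4πI² = N·(3j₀)²·(3jₘ)² = 8/15
I = +1·√(0.533333/4π) = 0.20601291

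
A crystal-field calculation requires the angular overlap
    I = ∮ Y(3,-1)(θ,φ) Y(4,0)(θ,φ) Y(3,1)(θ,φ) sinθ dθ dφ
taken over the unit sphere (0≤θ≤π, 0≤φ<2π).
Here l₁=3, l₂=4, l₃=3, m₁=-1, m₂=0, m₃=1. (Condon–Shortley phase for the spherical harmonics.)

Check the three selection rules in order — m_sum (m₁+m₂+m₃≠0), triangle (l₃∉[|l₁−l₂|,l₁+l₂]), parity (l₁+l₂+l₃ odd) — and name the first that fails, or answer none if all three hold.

none

Σmᵢ = 0  ✓
l₃∈[|l₁−l₂|,l₁+l₂]=[1,7], have l₃=3  ✓
Σlᵢ = 10 ⇒ even  ✓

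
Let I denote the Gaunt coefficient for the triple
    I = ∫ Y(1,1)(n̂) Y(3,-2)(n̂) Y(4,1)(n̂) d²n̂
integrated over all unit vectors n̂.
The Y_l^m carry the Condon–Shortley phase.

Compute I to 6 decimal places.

-0.106622

Checks pass: Σm=0; 8 even; l₃=4∈[2,4].
(2·1+1)(2·3+1)(2·4+1) = 189
Δ: 0! 2! 6! / 9! → 1/252
sum: t=0:+1/36 = 1/36
3j²(1 3 4; 0 0 0) = Δ·Π!·Σ² = 4/63  (sign +1)
sum: t=0:+1/240 = 1/240
3j²(1 3 4; 1 -2 1) = Δ·Π!·Σ² = 1/84  (sign -1)
combine: 4πI² = 189·4/63·1/84 = 1/7
take √, sign -1: I = -0.10662181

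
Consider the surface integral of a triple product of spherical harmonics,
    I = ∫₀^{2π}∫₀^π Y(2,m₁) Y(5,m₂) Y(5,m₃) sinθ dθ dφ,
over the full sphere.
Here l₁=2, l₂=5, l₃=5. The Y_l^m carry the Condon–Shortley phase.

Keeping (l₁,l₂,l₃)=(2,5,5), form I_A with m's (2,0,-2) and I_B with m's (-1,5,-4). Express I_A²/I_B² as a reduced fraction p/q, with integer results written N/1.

Same 2,5,5: normalisation and zero-m 3j drop out of the ratio.
A: Δ: 2! 2! 8! / 13! → 1/38610; sum: t=0:+1/2880 = 1/2880; 3j²(2 5 5; 2 0 -2) = Δ·Π!·Σ² = 14/429  (sign -1)
B: Δ: 2! 2! 8! / 13! → 1/38610; sum: t=2:+1/80640 = 1/80640; 3j²(2 5 5; -1 5 -4) = Δ·Π!·Σ² = 9/286  (sign -1)
I_A²/I_B² = (14/429)/(9/286) = 28/27

28/27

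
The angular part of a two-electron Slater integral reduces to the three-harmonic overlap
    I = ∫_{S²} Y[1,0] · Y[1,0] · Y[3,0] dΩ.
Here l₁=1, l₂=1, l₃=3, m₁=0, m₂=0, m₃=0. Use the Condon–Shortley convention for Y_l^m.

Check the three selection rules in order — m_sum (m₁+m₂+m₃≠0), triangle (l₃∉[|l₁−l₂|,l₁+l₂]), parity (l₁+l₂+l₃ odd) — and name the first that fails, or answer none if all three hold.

triangle

azimuthal sum: 0 + 0 + 0 = 0  ✓
0 ≤ 3 ≤ 2 (triangle on l)  ✗
L = 1 + 1 + 3 = 5 (odd)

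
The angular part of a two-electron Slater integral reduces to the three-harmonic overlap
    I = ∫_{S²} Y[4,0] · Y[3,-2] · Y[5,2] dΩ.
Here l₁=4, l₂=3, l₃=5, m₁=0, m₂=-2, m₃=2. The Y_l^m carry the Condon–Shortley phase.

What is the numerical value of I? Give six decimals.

-0.065427

m-sum 0 ✓  L=12 even ✓  1≤5≤7 ✓
Π(2lᵢ+1) = 9×7×11 = 693
triangle coeff Δ(4,3,5) = 1/180180
Σ_t [0,2]: t=0:+1/576 t=1:−1/144 t=2:+1/576 = -1/288
(3j)²=20/1001 [(4 3 5; 0 0 0)], sign=+1
Σ_t [0,1]: t=0:+1/576 t=1:−1/864 = 1/1728
(3j)²=5/1287 [(4 3 5; 0 -2 2)], sign=-1
⇒ 4πI² = 100/1859
I = (-1)√(100/1859/(4π)) = -0.06542675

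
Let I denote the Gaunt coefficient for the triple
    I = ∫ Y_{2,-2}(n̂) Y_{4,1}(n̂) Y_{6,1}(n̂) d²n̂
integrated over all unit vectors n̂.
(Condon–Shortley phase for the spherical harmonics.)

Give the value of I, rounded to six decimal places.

Checks pass: Σm=0; 12 even; l₃=6∈[2,6].
(2·2+1)(2·4+1)(2·6+1) = 585
Δ: 0! 4! 8! / 13! → 1/6435
sum: t=0:+1/2304 = 1/2304
3j²(2 4 6; 0 0 0) = Δ·Π!·Σ² = 5/143  (sign +1)
sum: t=0:+1/17280 = 1/17280
3j²(2 4 6; -2 1 1) = Δ·Π!·Σ² = 7/1287  (sign -1)
combine: 4πI² = 585·5/143·7/1287 = 175/1573
take √, sign -1: I = -0.09409136

-0.094091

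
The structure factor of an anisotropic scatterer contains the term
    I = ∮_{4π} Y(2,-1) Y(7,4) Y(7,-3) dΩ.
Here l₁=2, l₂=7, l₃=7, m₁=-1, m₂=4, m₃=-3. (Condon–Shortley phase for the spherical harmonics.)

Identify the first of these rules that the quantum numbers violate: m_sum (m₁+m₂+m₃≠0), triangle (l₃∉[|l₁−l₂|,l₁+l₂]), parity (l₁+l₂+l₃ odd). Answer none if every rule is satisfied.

Σmᵢ = 0  ✓
l₃∈[|l₁−l₂|,l₁+l₂]=[5,9], have l₃=7  ✓
Σlᵢ = 16 ⇒ even  ✓

none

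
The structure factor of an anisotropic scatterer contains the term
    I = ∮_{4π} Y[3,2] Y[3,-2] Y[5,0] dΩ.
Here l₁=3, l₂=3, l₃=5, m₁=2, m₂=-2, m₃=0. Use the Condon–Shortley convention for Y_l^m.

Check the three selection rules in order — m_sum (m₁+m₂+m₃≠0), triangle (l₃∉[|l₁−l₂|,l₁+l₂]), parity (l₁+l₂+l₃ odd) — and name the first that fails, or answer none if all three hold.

parity

azimuthal sum: 2 − 2 + 0 = 0  ✓
0 ≤ 5 ≤ 6 (triangle on l)  ✓
L = 3 + 3 + 5 = 11 (odd)  ✗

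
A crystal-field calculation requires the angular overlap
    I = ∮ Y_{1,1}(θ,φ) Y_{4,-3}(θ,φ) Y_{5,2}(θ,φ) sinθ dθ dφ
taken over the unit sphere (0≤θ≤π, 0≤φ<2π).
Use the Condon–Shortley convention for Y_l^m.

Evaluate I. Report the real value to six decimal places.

0.085055

Rules hold: Σm=0, L=10 even, 3≤5≤5.
N = 3·9·11 = 297
Δ = 0!·2!·8!/11! = 1/495
Racah Σ t=0..0: t=0:+1/576 = 1/576
⇒ 3j(1 4 5; 0 0 0)² = 5/99, sgn -1
Racah Σ t=0..0: t=0:+1/10080 = 1/10080
⇒ 3j(1 4 5; 1 -3 2)² = 1/165, sgn -1
4πI² = N·(3j₀)²·(3jₘ)² = 1/11
I = +1·√(0.0909091/4π) = 0.08505478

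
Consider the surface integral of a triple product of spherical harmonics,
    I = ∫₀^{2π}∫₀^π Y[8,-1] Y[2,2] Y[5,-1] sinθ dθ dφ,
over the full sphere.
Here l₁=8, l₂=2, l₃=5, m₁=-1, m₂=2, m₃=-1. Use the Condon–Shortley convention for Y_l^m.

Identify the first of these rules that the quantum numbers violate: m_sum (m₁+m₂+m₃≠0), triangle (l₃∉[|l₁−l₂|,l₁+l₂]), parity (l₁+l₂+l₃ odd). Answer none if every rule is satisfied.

triangle

Σmᵢ = 0  ✓
l₃∈[|l₁−l₂|,l₁+l₂]=[6,10], have l₃=5  ✗
Σlᵢ = 15 ⇒ odd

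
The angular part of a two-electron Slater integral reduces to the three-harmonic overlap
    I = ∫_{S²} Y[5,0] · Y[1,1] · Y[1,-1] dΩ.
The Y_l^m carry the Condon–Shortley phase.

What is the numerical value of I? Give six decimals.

0.000000

triangle: need 4≤l₃≤6, have 1; I=0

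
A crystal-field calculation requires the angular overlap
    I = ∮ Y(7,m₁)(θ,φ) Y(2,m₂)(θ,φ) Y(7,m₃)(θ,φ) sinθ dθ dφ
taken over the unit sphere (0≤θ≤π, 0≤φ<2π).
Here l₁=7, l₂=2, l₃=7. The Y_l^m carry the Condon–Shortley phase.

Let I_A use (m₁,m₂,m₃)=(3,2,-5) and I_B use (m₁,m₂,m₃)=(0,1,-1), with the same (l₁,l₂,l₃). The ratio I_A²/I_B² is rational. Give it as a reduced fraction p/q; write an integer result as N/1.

l's match ⇒ only the (l;m) 3-j factors differ between A and B.
A: triangle coeff Δ(7,2,7) = 1/185640; Σ_t [2,2]: t=2:+1/29030400 = 1/29030400; (3j)²=99/7735 [(7 2 7; 3 2 -5)], sign=+1
B: triangle coeff Δ(7,2,7) = 1/185640; Σ_t [1,2]: t=1:−1/1036800 t=2:+1/1209600 = -1/7257600; (3j)²=1/2210 [(7 2 7; 0 1 -1)], sign=-1
I_A²/I_B² = (99/7735)/(1/2210) = 198/7

198/7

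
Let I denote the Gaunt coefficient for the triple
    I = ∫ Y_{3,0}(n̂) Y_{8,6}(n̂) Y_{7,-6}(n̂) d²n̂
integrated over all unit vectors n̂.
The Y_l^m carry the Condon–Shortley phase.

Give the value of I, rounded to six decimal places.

-0.175725

Checks pass: Σm=0; 18 even; l₃=7∈[5,11].
(2·3+1)(2·8+1)(2·7+1) = 1785
Δ: 4! 2! 12! / 19! → 1/5290740
sum: t=1:−1/7257600 t=2:+1/2073600 t=3:−1/7257600 = 1/4838400
3j²(3 8 7; 0 0 0) = Δ·Π!·Σ² = 252/20995  (sign -1)
sum: t=2:+1/1916006400 t=3:−1/479001600 = -1/638668800
3j²(3 8 7; 0 6 -6) = Δ·Π!·Σ² = 117/6460  (sign +1)
combine: 4πI² = 1785·252/20995·117/6460 = 11907/30685
take √, sign -1: I = -0.17572485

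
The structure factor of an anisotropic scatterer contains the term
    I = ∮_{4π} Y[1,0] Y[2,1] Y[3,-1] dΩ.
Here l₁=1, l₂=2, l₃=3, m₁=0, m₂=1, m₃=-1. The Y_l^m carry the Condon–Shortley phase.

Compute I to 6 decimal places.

-0.233597

Checks pass: Σm=0; 6 even; l₃=3∈[1,3].
(2·1+1)(2·2+1)(2·3+1) = 105
Δ: 0! 2! 4! / 7! → 1/105
sum: t=0:+1/4 = 1/4
3j²(1 2 3; 0 0 0) = Δ·Π!·Σ² = 3/35  (sign -1)
sum: t=0:+1/6 = 1/6
3j²(1 2 3; 0 1 -1) = Δ·Π!·Σ² = 8/105  (sign +1)
combine: 4πI² = 105·3/35·8/105 = 24/35
take √, sign -1: I = -0.23359668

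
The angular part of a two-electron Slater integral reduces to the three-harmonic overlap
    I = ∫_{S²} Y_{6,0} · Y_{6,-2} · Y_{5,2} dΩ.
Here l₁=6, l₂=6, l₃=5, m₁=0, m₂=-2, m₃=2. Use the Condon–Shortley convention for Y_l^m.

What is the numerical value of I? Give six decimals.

Σlᵢ=17 odd — θ-integrand is odd under cosθ→−cosθ; I=0

0.000000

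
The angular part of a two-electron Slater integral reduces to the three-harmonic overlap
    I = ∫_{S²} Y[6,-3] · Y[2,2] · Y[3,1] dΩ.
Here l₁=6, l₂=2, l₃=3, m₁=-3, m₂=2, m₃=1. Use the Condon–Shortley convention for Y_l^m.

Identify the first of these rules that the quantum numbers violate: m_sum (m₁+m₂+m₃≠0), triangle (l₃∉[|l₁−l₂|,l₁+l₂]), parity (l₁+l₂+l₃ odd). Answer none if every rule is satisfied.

m₁+m₂+m₃ = -3 + 2 + 1 = 0  ✓
triangle: |6−2|=4 ≤ l₃=3 ≤ 6+2=8  ✗
parity: l₁+l₂+l₃ = 11 is odd

triangle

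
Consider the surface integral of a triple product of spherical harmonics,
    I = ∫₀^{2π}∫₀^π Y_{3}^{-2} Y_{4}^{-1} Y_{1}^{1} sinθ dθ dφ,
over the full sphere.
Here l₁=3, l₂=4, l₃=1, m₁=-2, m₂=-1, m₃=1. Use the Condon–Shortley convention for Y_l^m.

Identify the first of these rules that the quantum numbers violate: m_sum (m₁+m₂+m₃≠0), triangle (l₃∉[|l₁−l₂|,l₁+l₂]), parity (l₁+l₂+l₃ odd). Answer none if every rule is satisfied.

m_sum

Σmᵢ = -2  ✗
l₃∈[|l₁−l₂|,l₁+l₂]=[1,7], have l₃=1
Σlᵢ = 8 ⇒ even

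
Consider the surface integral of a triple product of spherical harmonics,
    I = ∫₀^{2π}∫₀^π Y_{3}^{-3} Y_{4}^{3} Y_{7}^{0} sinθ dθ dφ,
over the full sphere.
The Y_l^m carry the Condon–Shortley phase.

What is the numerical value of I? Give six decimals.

0.017827

m-sum 0 ✓  L=14 even ✓  1≤7≤7 ✓
Π(2lᵢ+1) = 7×9×15 = 945
triangle coeff Δ(3,4,7) = 1/45045
Σ_t [0,0]: t=0:+1/20736 = 1/20736
(3j)²=35/1287 [(3 4 7; 0 0 0)], sign=-1
Σ_t [0,0]: t=0:+1/3628800 = 1/3628800
(3j)²=1/6435 [(3 4 7; -3 3 0)], sign=-1
⇒ 4πI² = 245/61347
I = (+1)√(245/61347/(4π)) = 0.01782713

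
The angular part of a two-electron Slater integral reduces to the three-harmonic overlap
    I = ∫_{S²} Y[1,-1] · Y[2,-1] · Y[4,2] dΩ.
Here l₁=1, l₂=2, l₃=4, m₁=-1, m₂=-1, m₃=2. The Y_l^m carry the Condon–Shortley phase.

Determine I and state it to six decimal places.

|1−2|≤4≤1+2 violated ⇒ I = 0

0.000000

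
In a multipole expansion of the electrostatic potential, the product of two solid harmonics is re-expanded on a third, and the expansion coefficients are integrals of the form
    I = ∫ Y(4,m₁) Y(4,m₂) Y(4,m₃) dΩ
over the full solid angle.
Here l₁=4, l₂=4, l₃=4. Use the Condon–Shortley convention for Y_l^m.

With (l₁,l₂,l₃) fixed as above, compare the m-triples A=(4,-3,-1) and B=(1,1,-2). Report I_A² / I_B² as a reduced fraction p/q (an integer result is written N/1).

Same 4,4,4: normalisation and zero-m 3j drop out of the ratio.
A: Δ: 4! 4! 4! / 13! → 1/450450; sum: t=0:+1/3456 = 1/3456; 3j²(4 4 4; 4 -3 -1) = Δ·Π!·Σ² = 35/1287  (sign -1)
B: Δ: 4! 4! 4! / 13! → 1/450450; sum: t=1:−1/576 t=2:+1/144 t=3:−1/576 = 1/288; 3j²(4 4 4; 1 1 -2) = Δ·Π!·Σ² = 20/1001  (sign +1)
I_A²/I_B² = (35/1287)/(20/1001) = 49/36

49/36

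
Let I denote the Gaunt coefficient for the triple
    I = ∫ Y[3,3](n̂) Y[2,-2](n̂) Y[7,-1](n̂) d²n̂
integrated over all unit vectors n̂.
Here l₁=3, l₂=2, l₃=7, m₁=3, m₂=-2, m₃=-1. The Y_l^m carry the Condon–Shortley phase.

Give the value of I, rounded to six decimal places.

triangle: need 1≤l₃≤5, have 7; I=0

0.000000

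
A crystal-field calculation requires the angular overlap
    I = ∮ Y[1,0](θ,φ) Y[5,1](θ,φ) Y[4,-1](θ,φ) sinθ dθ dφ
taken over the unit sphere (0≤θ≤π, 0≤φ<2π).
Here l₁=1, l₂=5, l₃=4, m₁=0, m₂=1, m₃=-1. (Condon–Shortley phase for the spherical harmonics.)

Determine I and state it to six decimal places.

-0.240571

Rules hold: Σm=0, L=10 even, 4≤4≤6.
N = 3·11·9 = 297
Δ = 2!·0!·8!/11! = 1/495
Racah Σ t=1..1: t=1:−1/576 = -1/576
⇒ 3j(1 5 4; 0 0 0)² = 5/99, sgn -1
Racah Σ t=1..1: t=1:−1/720 = -1/720
⇒ 3j(1 5 4; 0 1 -1)² = 8/165, sgn +1
4πI² = N·(3j₀)²·(3jₘ)² = 8/11
I = -1·√(0.727273/4π) = -0.24057125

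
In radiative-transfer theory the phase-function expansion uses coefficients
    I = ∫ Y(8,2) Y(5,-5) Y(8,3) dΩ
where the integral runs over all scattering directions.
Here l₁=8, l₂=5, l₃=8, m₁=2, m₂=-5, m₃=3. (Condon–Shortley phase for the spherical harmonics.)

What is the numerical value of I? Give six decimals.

0.000000

Σlᵢ=21 odd — θ-integrand is odd under cosθ→−cosθ; I=0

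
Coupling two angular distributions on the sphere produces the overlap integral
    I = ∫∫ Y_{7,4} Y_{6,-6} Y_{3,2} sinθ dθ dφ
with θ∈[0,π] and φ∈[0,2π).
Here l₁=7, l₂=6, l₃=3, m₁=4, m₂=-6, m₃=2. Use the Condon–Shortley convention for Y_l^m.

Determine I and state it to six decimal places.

-0.073059

m-sum 0 ✓  L=16 even ✓  1≤3≤13 ✓
Π(2lᵢ+1) = 15×13×7 = 1365
triangle coeff Δ(7,6,3) = 1/2042040
Σ_t [4,6]: t=4:+1/207360 t=5:−1/57600 t=6:+1/207360 = -1/129600
(3j)²=168/12155 [(7 6 3; 0 0 0)], sign=+1
Σ_t [0,0]: t=0:+1/43545600 = 1/43545600
(3j)²=11/3094 [(7 6 3; 4 -6 2)], sign=-1
⇒ 4πI² = 252/3757
I = (-1)√(252/3757/(4π)) = -0.07305917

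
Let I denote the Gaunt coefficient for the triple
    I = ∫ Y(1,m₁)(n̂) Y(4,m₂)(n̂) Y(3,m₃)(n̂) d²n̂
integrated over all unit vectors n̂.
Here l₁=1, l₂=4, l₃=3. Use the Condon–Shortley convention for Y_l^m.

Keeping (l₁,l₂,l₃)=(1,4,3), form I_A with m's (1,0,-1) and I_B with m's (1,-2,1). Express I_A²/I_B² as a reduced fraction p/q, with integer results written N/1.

2/5

Same 1,4,3: normalisation and zero-m 3j drop out of the ratio.
A: Δ: 2! 0! 6! / 9! → 1/252; sum: t=0:+1/96 = 1/96; 3j²(1 4 3; 1 0 -1) = Δ·Π!·Σ² = 1/42  (sign +1)
B: Δ: 2! 0! 6! / 9! → 1/252; sum: t=0:+1/96 = 1/96; 3j²(1 4 3; 1 -2 1) = Δ·Π!·Σ² = 5/84  (sign +1)
I_A²/I_B² = (1/42)/(5/84) = 2/5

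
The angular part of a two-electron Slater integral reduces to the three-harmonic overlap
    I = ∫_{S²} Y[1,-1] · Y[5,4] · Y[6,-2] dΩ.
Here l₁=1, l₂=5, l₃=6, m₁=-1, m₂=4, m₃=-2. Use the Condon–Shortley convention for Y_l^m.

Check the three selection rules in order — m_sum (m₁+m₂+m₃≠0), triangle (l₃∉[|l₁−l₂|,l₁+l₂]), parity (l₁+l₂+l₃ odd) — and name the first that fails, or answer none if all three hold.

m_sum

m₁+m₂+m₃ = -1 + 4 − 2 = 1  ✗
triangle: |1−5|=4 ≤ l₃=6 ≤ 1+5=6
parity: l₁+l₂+l₃ = 12 is even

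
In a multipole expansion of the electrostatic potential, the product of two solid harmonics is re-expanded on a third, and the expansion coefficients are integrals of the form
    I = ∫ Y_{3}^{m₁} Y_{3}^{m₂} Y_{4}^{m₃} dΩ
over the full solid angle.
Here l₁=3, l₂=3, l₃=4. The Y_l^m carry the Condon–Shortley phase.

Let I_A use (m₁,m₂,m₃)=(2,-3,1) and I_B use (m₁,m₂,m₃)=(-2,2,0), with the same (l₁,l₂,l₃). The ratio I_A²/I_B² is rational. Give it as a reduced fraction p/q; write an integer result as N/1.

30/49

Same 3,3,4: normalisation and zero-m 3j drop out of the ratio.
A: Δ: 2! 4! 4! / 11! → 1/34650; sum: t=0:+1/288 = 1/288; 3j²(3 3 4; 2 -3 1) = Δ·Π!·Σ² = 5/231  (sign -1)
B: Δ: 2! 4! 4! / 11! → 1/34650; sum: t=1:−1/576 t=2:+1/72 = 7/576; 3j²(3 3 4; -2 2 0) = Δ·Π!·Σ² = 7/198  (sign +1)
I_A²/I_B² = (5/231)/(7/198) = 30/49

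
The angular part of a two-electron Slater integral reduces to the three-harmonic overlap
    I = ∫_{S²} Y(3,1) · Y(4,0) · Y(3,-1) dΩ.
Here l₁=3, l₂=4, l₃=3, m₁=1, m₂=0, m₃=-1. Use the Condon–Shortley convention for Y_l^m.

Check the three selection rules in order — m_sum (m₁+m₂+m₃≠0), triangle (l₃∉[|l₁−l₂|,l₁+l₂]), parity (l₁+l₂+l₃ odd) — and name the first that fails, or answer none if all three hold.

none

m₁+m₂+m₃ = 1 + 0 − 1 = 0  ✓
triangle: |3−4|=1 ≤ l₃=3 ≤ 3+4=7  ✓
parity: l₁+l₂+l₃ = 10 is even  ✓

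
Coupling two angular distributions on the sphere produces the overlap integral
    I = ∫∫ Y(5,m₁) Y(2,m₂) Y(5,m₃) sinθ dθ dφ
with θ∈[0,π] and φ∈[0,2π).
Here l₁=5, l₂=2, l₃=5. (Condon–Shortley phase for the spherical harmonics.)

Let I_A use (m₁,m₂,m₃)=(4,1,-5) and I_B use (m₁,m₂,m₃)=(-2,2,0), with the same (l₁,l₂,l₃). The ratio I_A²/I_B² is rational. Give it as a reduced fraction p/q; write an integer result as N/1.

l's match ⇒ only the (l;m) 3-j factors differ between A and B.
A: triangle coeff Δ(5,2,5) = 1/38610; Σ_t [1,1]: t=1:−1/80640 = -1/80640; (3j)²=9/286 [(5 2 5; 4 1 -5)], sign=-1
B: triangle coeff Δ(5,2,5) = 1/38610; Σ_t [2,2]: t=2:+1/2880 = 1/2880; (3j)²=14/429 [(5 2 5; -2 2 0)], sign=-1
I_A²/I_B² = (9/286)/(14/429) = 27/28

27/28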